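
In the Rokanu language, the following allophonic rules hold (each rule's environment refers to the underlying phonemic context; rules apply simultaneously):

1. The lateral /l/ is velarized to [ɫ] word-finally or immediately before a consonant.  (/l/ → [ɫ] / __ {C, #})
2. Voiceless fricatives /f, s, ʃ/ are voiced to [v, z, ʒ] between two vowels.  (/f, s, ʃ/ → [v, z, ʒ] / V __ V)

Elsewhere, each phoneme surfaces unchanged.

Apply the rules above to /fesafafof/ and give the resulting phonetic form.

[fezavavof]

/f/ (word-initial) fails the environment for rule 2, so it stays [f].
/e/ stays [e].
Rule 2 applies to /s/ (between /e/ and /a/: between two vowels) → [z].
/a/ (between /s/ and /f/): no rule targets it → [a].
/f/ (between /a/ and /a/) occurs between two vowels → [v] by rule 2.
/a/ (between /f/ and /f/): no rule targets it → [a].
/f/ — between /a/ and /o/, between two vowels — surfaces as [v] (rule 2).
/o/ (between /f/ and /f/): no rule targets it → [o].
/f/ — word-final; rule 2 does not apply here → [f].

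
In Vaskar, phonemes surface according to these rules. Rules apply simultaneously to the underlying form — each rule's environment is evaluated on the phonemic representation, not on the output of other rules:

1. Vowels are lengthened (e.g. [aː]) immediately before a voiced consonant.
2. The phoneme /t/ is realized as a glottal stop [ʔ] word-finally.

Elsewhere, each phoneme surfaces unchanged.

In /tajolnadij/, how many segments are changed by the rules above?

4

Segments that undergo a rule: /a/ → [aː] (rule 1); /o/ → [oː] (rule 1); /a/ → [aː] (rule 1); /i/ → [iː] (rule 1).
All other segments surface unchanged.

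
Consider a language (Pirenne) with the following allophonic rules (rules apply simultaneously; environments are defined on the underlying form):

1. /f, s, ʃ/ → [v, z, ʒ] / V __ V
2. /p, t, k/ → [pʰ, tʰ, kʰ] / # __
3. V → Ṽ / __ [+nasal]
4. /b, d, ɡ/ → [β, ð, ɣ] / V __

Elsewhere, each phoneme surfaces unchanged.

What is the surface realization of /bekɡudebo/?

[bekɡuðeβo]

/b/ (word-initial) is in the target of rule 4 but the environment (immediately after a vowel) is not met → [b].
/e/ (between /b/ and /k/) fails the environment for rule 3, so it stays [e].
/k/ (between /e/ and /ɡ/) is in the target of rule 2 but the environment (word-initially) is not met → [k].
/ɡ/ (between /k/ and /u/): rule 4 targets it, but not immediately after a vowel → unchanged [ɡ].
/u/ (between /ɡ/ and /d/) is in the target of rule 3 but the environment (before a nasal consonant) is not met → [u].
/d/ meets the environment for rule 4 (immediately after a vowel) → [ð].
/e/ (between /d/ and /b/) fails the environment for rule 3, so it stays [e].
/b/ — between /e/ and /o/, immediately after a vowel — surfaces as [β] (rule 4).
/o/ (word-final) is in the target of rule 3 but the environment (before a nasal consonant) is not met → [o].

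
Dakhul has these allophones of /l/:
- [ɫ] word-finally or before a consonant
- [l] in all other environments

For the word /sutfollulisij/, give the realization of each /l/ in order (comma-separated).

Occurrence 1 (position 6): word-finally or before a consonant → [ɫ].
Occurrence 2 (position 7): no conditioning environment matches → elsewhere allophone [l].
Occurrence 3 (position 9): no conditioning environment matches → elsewhere allophone [l].

[ɫ], [l], [l]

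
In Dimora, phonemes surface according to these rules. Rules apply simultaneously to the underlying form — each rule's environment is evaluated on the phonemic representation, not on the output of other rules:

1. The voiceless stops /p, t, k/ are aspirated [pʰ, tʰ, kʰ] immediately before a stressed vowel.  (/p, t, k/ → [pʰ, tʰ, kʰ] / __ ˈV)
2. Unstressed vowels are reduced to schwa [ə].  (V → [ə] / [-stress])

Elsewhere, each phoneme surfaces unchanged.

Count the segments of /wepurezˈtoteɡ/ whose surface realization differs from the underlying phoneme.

Segments that undergo a rule: /e/ → [ə] (rule 2); /u/ → [ə] (rule 2); /e/ → [ə] (rule 2); /t/ → [tʰ] (rule 1); /e/ → [ə] (rule 2).
All other segments surface unchanged.

5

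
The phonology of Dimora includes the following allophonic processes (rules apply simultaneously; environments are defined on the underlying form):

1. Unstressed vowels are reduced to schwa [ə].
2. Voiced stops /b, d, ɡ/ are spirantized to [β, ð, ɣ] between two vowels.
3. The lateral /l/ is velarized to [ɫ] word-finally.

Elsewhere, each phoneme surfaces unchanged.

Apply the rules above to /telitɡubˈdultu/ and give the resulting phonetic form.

/e/ — between /t/ and /l/, in an unstressed syllable — surfaces as [ə] (rule 1).
/l/ (between /e/ and /i/) is in the target of rule 3 but the environment (word-finally) is not met → [l].
/i/ (between /l/ and /t/) occurs in an unstressed syllable → [ə] by rule 1.
/ɡ/ (between /t/ and /u/): rule 2 targets it, but not between two vowels → unchanged [ɡ].
/u/ — between /ɡ/ and /b/, in an unstressed syllable — surfaces as [ə] (rule 1).
/b/ (between /u/ and /d/): rule 2 targets it, but not between two vowels → unchanged [b].
/d/ (between /b/ and /u/): rule 2 targets it, but not between two vowels → unchanged [d].
/u/ (between /d/ and /l/) fails the environment for rule 1, so it stays [u].
/l/ (between /u/ and /t/): rule 3 targets it, but not word-finally → unchanged [l].
/u/ (word-final): in an unstressed syllable, so rule 1 applies → [ə].

[tələtɡəbˈdultə]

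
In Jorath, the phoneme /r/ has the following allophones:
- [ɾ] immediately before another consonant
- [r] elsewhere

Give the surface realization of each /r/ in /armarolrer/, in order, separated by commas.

Occurrence 1 (position 2): immediately before another consonant → [ɾ].
Occurrence 2 (position 5): no conditioning environment matches → elsewhere allophone [r].
Occurrence 3 (position 8): no conditioning environment matches → elsewhere allophone [r].
Occurrence 4 (position 10): no conditioning environment matches → elsewhere allophone [r].

[ɾ], [r], [r], [r]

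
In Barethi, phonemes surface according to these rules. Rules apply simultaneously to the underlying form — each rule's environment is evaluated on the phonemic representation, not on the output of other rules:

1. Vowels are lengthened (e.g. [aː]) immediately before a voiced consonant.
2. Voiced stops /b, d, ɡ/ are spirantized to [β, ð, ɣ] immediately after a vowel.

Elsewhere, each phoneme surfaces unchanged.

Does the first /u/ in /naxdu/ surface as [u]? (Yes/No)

Yes

/u/ — word-final; rule 1 does not apply here → [u].
The actual realization is [u], which matches [u].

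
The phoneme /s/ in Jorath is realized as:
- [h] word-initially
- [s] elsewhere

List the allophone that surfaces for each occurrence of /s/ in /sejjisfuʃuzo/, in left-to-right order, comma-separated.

[h], [s]

Occurrence 1 (position 1): word-initially → [h].
Occurrence 2 (position 6): no conditioning environment matches → elsewhere allophone [s].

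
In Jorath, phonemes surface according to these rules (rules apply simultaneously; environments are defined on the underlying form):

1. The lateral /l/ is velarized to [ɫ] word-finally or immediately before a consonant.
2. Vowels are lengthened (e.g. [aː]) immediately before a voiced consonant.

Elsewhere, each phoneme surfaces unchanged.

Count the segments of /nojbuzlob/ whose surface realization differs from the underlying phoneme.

Segments that undergo a rule: /o/ → [oː] (rule 2); /u/ → [uː] (rule 2); /o/ → [oː] (rule 2).
All other segments surface unchanged.

3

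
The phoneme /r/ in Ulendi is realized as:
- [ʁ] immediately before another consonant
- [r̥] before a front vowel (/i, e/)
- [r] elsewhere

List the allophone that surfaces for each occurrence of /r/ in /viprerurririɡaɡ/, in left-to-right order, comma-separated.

[r̥], [r], [ʁ], [r̥], [r̥]

Occurrence 1 (position 4): before a front vowel (/i, e/) → [r̥].
Occurrence 2 (position 6): no conditioning environment matches → elsewhere allophone [r].
Occurrence 3 (position 8): immediately before another consonant → [ʁ].
Occurrence 4 (position 9): before a front vowel (/i, e/) → [r̥].
Occurrence 5 (position 11): before a front vowel (/i, e/) → [r̥].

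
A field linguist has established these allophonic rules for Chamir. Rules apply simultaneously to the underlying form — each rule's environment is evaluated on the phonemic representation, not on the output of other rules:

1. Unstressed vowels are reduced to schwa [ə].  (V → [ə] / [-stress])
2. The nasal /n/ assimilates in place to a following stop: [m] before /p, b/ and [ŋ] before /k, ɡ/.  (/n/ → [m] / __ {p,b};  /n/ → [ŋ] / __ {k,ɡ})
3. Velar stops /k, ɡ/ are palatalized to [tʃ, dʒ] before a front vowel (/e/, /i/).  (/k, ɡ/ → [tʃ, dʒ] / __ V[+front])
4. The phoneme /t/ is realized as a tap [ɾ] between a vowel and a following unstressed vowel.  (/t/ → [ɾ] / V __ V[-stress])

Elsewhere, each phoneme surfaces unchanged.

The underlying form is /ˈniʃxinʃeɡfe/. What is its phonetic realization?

[ˈniʃxənʃəɡfə]

/n/ (word-initial): rule 2 targets it, but not before a labial or velar stop → unchanged [n].
/i/ (between /n/ and /ʃ/) fails the environment for rule 1, so it stays [i].
/i/ (between /x/ and /n/): in an unstressed syllable, so rule 1 applies → [ə].
/n/ — between /i/ and /ʃ/; rule 2 does not apply here → [n].
Rule 1 applies to /e/ (between /ʃ/ and /ɡ/: in an unstressed syllable) → [ə].
/ɡ/ (between /e/ and /f/) fails the environment for rule 3, so it stays [ɡ].
Rule 1 applies to /e/ (word-final: in an unstressed syllable) → [ə].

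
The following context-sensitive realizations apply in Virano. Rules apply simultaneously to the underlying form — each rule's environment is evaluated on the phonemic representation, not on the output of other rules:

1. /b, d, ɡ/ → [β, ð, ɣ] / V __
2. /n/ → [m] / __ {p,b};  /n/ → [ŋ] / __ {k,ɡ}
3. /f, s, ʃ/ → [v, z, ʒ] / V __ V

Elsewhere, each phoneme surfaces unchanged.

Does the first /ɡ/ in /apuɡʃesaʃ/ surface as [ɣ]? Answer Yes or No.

/ɡ/ — between /u/ and /ʃ/, immediately after a vowel — surfaces as [ɣ] (rule 1).
The actual realization is [ɣ], which matches [ɣ].

Yes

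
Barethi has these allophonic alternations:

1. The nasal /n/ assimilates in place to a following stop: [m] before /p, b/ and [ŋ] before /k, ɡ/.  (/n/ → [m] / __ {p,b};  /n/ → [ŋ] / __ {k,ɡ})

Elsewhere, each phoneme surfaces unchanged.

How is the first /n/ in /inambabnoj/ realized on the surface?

/n/ — between /i/ and /a/; rule 1 does not apply here → [n].

[n]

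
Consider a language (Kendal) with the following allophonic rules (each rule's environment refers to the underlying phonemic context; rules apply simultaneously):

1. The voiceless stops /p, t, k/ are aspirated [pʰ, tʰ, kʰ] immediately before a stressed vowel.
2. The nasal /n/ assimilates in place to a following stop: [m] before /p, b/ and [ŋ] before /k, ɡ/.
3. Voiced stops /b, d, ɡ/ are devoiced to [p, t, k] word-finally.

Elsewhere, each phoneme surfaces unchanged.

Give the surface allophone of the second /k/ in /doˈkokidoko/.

/k/ (between /o/ and /i/) is in the target of rule 1 but the environment (immediately before a stressed vowel) is not met → [k].

[k]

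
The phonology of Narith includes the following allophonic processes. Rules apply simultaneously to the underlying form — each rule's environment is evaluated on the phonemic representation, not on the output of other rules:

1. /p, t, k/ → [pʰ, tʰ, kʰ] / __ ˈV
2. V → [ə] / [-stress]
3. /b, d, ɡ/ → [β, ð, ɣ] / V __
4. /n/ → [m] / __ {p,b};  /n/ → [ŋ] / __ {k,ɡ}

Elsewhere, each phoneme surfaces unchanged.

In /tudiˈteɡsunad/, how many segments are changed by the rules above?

Segments that undergo a rule: /u/ → [ə] (rule 2); /d/ → [ð] (rule 3); /i/ → [ə] (rule 2); /t/ → [tʰ] (rule 1); /ɡ/ → [ɣ] (rule 3); /u/ → [ə] (rule 2); /a/ → [ə] (rule 2); /d/ → [ð] (rule 3).
All other segments surface unchanged.

8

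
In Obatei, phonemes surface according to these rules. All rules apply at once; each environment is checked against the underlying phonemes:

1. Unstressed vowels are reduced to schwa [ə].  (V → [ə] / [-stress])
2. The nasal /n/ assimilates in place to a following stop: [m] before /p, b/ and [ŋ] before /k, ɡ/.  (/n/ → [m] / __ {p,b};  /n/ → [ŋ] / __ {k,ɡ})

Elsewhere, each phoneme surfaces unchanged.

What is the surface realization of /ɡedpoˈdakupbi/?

/ɡ/ stays [ɡ].
Rule 1 applies to /e/ (between /ɡ/ and /d/: in an unstressed syllable) → [ə].
/d/ — not in any rule's target class → [d].
/p/ (between /d/ and /o/) is unaffected → [p].
/o/ (between /p/ and /d/) occurs in an unstressed syllable → [ə] by rule 1.
/d/ (between /o/ and /a/) is unaffected → [d].
/a/ (between /d/ and /k/) is in the target of rule 1 but the environment (in an unstressed syllable) is not met → [a].
/k/ (between /a/ and /u/) is unaffected → [k].
/u/ (between /k/ and /p/): in an unstressed syllable, so rule 1 applies → [ə].
/p/ (between /u/ and /b/) is unaffected → [p].
/b/ — not in any rule's target class → [b].
/i/ meets the environment for rule 1 (in an unstressed syllable) → [ə].

[ɡədpəˈdakəpbə]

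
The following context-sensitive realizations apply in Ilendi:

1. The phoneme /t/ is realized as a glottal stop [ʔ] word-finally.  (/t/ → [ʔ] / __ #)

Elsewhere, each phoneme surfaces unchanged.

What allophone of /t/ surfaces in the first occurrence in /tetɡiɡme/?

/t/ (word-initial): rule 1 targets it, but not word-finally → unchanged [t].

[t]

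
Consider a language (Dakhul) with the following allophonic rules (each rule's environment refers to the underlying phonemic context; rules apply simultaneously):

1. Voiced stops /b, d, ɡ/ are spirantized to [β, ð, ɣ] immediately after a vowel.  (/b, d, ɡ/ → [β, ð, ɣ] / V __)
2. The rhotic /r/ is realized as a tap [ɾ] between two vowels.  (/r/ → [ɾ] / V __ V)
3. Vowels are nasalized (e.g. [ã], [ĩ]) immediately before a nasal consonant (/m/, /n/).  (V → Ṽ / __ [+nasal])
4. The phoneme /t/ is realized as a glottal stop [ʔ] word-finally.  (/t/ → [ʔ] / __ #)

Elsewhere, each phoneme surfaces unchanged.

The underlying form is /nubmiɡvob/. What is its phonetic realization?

[nuβmiɣvoβ]

/u/ (between /n/ and /b/) is in the target of rule 3 but the environment (before a nasal consonant) is not met → [u].
/b/ (between /u/ and /m/) occurs immediately after a vowel → [β] by rule 1.
/i/ (between /m/ and /ɡ/) is in the target of rule 3 but the environment (before a nasal consonant) is not met → [i].
/ɡ/ (between /i/ and /v/): immediately after a vowel, so rule 1 applies → [ɣ].
/o/ (between /v/ and /b/) is in the target of rule 3 but the environment (before a nasal consonant) is not met → [o].
Rule 1 applies to /b/ (word-final: immediately after a vowel) → [β].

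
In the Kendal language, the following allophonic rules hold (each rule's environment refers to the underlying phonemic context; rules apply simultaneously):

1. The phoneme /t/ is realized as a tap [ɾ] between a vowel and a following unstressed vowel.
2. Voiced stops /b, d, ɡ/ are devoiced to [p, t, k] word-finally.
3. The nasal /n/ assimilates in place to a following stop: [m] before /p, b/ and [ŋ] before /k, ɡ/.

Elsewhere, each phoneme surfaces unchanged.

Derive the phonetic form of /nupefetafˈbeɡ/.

[nupefeɾafˈbek]

/n/ (word-initial) is in the target of rule 3 but the environment (before a labial or velar stop) is not met → [n].
/u/ (between /n/ and /p/): no rule targets it → [u].
/p/ — not in any rule's target class → [p].
/e/ (between /p/ and /f/) is unaffected → [e].
/f/ stays [f].
/e/ (between /f/ and /t/) is unaffected → [e].
/t/ meets the environment for rule 1 (between a vowel and a following unstressed vowel) → [ɾ].
/a/ — not in any rule's target class → [a].
/f/ (between /a/ and /b/) is unaffected → [f].
/b/ (between /f/ and /e/) is in the target of rule 2 but the environment (word-finally) is not met → [b].
/e/ stays [e].
/ɡ/ (word-final): word-finally, so rule 2 applies → [k].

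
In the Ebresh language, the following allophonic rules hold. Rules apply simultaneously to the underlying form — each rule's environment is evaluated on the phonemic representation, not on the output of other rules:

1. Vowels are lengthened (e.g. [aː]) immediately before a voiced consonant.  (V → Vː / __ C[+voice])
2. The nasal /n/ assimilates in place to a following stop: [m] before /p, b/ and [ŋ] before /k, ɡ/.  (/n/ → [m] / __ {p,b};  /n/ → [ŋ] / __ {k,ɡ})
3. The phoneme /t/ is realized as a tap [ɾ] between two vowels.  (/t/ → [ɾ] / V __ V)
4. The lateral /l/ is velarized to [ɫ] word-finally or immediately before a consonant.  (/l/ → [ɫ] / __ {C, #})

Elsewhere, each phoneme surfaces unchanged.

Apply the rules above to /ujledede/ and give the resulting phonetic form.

[uːjleːdeːde]

/u/ (word-initial) occurs before a voiced consonant → [uː] by rule 1.
/l/ (between /j/ and /e/) fails the environment for rule 4, so it stays [l].
/e/ — between /l/ and /d/, before a voiced consonant — surfaces as [eː] (rule 1).
/e/ (between /d/ and /d/): before a voiced consonant, so rule 1 applies → [eː].
/e/ (word-final) fails the environment for rule 1, so it stays [e].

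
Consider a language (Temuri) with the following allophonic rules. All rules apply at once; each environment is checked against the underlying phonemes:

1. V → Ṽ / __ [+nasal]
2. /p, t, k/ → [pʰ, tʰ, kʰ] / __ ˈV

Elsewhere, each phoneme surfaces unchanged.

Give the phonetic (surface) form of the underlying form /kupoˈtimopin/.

[kupoˈtʰĩmopĩn]

/k/ (word-initial): rule 2 targets it, but not immediately before a stressed vowel → unchanged [k].
/u/ (between /k/ and /p/) fails the environment for rule 1, so it stays [u].
/p/ (between /u/ and /o/): rule 2 targets it, but not immediately before a stressed vowel → unchanged [p].
/o/ (between /p/ and /t/) is in the target of rule 1 but the environment (before a nasal consonant) is not met → [o].
/t/ — between /o/ and /i/, immediately before a stressed vowel — surfaces as [tʰ] (rule 2).
/i/ (between /t/ and /m/) occurs before a nasal consonant → [ĩ] by rule 1.
/o/ (between /m/ and /p/) fails the environment for rule 1, so it stays [o].
/p/ (between /o/ and /i/): rule 2 targets it, but not immediately before a stressed vowel → unchanged [p].
/i/ (between /p/ and /n/): before a nasal consonant, so rule 1 applies → [ĩ].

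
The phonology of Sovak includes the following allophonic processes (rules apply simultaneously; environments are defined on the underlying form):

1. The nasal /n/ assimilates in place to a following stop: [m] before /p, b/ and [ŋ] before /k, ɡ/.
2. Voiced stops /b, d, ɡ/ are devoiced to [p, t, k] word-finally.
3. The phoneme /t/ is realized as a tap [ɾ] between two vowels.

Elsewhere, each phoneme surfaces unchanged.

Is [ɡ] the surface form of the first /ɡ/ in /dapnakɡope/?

/ɡ/ (between /k/ and /o/) is in the target of rule 2 but the environment (word-finally) is not met → [ɡ].
The actual realization is [ɡ], which matches [ɡ].

Yes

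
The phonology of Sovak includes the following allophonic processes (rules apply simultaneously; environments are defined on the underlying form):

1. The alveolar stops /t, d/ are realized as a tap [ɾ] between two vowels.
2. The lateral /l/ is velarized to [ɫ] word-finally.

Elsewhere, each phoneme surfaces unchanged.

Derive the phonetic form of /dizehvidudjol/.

[dizehviɾudjoɫ]

/d/ (word-initial): rule 1 targets it, but not between two vowels → unchanged [d].
/i/ — not in any rule's target class → [i].
/z/ stays [z].
/e/ (between /z/ and /h/): no rule targets it → [e].
/h/ — not in any rule's target class → [h].
/v/ stays [v].
/i/ (between /v/ and /d/): no rule targets it → [i].
Rule 1 applies to /d/ (between /i/ and /u/: between two vowels) → [ɾ].
/u/ stays [u].
/d/ (between /u/ and /j/) is in the target of rule 1 but the environment (between two vowels) is not met → [d].
/j/ — not in any rule's target class → [j].
/o/ stays [o].
Rule 2 applies to /l/ (word-final: word-finally) → [ɫ].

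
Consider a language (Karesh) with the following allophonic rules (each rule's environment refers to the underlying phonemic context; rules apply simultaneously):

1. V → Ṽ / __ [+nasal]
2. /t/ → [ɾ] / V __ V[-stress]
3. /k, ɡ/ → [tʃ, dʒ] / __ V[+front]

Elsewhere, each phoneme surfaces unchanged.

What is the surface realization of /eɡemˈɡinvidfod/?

[edʒẽmˈdʒĩnvidfod]

/e/ (word-initial) is in the target of rule 1 but the environment (before a nasal consonant) is not met → [e].
/ɡ/ (between /e/ and /e/): before a front vowel, so rule 3 applies → [dʒ].
Rule 1 applies to /e/ (between /ɡ/ and /m/: before a nasal consonant) → [ẽ].
/m/ (between /e/ and /ɡ/): no rule targets it → [m].
Rule 3 applies to /ɡ/ (between /m/ and /i/: before a front vowel) → [dʒ].
Rule 1 applies to /i/ (between /ɡ/ and /n/: before a nasal consonant) → [ĩ].
/n/ (between /i/ and /v/) is unaffected → [n].
/v/ stays [v].
/i/ (between /v/ and /d/) is in the target of rule 1 but the environment (before a nasal consonant) is not met → [i].
/d/ stays [d].
/f/ (between /d/ and /o/) is unaffected → [f].
/o/ (between /f/ and /d/): rule 1 targets it, but not before a nasal consonant → unchanged [o].
/d/ (word-final): no rule targets it → [d].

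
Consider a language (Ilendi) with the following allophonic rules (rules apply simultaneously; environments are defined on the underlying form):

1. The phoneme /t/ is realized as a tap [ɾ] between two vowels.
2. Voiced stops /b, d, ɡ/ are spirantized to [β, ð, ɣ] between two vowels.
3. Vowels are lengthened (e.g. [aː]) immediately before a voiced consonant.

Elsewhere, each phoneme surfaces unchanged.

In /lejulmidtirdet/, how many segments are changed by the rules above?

Segments that undergo a rule: /e/ → [eː] (rule 3); /u/ → [uː] (rule 3); /i/ → [iː] (rule 3); /i/ → [iː] (rule 3).
All other segments surface unchanged.

4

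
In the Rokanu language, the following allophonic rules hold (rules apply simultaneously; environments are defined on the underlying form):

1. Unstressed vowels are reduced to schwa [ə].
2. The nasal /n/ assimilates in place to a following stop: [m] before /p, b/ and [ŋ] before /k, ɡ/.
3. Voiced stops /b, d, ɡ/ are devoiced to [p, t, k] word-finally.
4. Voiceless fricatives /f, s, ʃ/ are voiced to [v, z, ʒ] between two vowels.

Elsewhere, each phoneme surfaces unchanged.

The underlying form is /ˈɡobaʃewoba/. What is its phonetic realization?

/ɡ/ (word-initial) fails the environment for rule 3, so it stays [ɡ].
/o/ (between /ɡ/ and /b/): rule 1 targets it, but not in an unstressed syllable → unchanged [o].
/b/ (between /o/ and /a/) fails the environment for rule 3, so it stays [b].
Rule 1 applies to /a/ (between /b/ and /ʃ/: in an unstressed syllable) → [ə].
Rule 4 applies to /ʃ/ (between /a/ and /e/: between two vowels) → [ʒ].
Rule 1 applies to /e/ (between /ʃ/ and /w/: in an unstressed syllable) → [ə].
Rule 1 applies to /o/ (between /w/ and /b/: in an unstressed syllable) → [ə].
/b/ (between /o/ and /a/) fails the environment for rule 3, so it stays [b].
/a/ meets the environment for rule 1 (in an unstressed syllable) → [ə].

[ˈɡobəʒəwəbə]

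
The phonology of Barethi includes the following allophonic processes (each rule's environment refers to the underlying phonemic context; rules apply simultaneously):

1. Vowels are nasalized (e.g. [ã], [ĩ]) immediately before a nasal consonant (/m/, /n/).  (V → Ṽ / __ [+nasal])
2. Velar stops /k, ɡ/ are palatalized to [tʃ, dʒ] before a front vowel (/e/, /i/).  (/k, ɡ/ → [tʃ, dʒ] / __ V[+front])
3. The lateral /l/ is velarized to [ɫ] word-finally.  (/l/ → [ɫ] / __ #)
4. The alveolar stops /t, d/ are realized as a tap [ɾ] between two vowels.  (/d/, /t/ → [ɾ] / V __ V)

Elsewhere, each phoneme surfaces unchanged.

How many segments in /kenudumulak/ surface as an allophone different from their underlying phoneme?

4

Segments that undergo a rule: /k/ → [tʃ] (rule 2); /e/ → [ẽ] (rule 1); /d/ → [ɾ] (rule 4); /u/ → [ũ] (rule 1).
All other segments surface unchanged.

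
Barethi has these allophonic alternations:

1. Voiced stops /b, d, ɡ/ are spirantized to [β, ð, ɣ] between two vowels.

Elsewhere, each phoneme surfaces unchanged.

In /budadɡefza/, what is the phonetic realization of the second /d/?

/d/ (between /a/ and /ɡ/) is in the target of rule 1 but the environment (between two vowels) is not met → [d].

[d]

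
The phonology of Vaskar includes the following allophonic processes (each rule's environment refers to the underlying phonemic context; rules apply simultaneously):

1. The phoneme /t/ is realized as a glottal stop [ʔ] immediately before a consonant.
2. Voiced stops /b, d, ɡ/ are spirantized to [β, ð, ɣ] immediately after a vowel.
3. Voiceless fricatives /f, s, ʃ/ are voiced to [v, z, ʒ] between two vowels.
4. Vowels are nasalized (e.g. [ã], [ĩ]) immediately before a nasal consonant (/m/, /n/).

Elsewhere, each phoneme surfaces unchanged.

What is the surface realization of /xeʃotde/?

[xeʒoʔde]

/x/ (word-initial): no rule targets it → [x].
/e/ (between /x/ and /ʃ/): rule 4 targets it, but not before a nasal consonant → unchanged [e].
Rule 3 applies to /ʃ/ (between /e/ and /o/: between two vowels) → [ʒ].
/o/ (between /ʃ/ and /t/): rule 4 targets it, but not before a nasal consonant → unchanged [o].
/t/ meets the environment for rule 1 (immediately before a consonant) → [ʔ].
/d/ (between /t/ and /e/) is in the target of rule 2 but the environment (immediately after a vowel) is not met → [d].
/e/ (word-final): rule 4 targets it, but not before a nasal consonant → unchanged [e].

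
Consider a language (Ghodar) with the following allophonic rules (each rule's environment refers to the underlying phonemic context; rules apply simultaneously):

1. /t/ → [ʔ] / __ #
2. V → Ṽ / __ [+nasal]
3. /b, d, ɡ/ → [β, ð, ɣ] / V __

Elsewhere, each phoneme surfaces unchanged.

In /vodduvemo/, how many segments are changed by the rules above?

Segments that undergo a rule: /d/ → [ð] (rule 3); /e/ → [ẽ] (rule 2).
All other segments surface unchanged.

2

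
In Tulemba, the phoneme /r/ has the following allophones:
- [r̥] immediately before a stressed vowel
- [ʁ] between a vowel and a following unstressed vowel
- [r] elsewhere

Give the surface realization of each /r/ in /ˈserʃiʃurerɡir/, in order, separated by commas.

[r], [ʁ], [r], [r]

Occurrence 1 (position 3): no conditioning environment matches → elsewhere allophone [r].
Occurrence 2 (position 8): between a vowel and a following unstressed vowel → [ʁ].
Occurrence 3 (position 10): no conditioning environment matches → elsewhere allophone [r].
Occurrence 4 (position 13): no conditioning environment matches → elsewhere allophone [r].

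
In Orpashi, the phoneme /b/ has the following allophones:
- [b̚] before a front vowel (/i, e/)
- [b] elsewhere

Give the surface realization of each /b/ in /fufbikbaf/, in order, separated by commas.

Occurrence 1 (position 4): before a front vowel (/i, e/) → [b̚].
Occurrence 2 (position 7): no conditioning environment matches → elsewhere allophone [b].

[b̚], [b]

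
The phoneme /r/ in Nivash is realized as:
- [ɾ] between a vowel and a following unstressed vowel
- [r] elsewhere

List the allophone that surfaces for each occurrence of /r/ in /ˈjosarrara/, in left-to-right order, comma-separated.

Occurrence 1 (position 5): no conditioning environment matches → elsewhere allophone [r].
Occurrence 2 (position 6): no conditioning environment matches → elsewhere allophone [r].
Occurrence 3 (position 8): between a vowel and a following unstressed vowel → [ɾ].

[r], [r], [ɾ]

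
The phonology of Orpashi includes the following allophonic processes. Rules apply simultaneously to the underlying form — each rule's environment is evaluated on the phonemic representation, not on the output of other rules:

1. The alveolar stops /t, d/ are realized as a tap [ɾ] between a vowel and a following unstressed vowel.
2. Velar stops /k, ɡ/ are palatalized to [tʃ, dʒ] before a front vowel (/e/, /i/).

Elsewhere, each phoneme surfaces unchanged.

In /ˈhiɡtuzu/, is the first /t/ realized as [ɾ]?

No

/t/ (between /ɡ/ and /u/) is in the target of rule 1 but the environment (between a vowel and a following unstressed vowel) is not met → [t].
The actual realization is [t], not [ɾ].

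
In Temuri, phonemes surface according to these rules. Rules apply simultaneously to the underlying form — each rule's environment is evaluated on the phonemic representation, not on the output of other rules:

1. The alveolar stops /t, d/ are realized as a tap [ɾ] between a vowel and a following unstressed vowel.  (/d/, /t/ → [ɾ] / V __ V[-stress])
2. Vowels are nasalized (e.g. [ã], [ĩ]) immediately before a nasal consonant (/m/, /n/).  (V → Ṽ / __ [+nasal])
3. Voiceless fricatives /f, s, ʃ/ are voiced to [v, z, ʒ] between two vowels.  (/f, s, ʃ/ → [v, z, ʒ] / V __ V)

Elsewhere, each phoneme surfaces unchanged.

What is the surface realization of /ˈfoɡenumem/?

[ˈfoɡẽnũmẽm]

/f/ — word-initial; rule 3 does not apply here → [f].
/o/ (between /f/ and /ɡ/): rule 2 targets it, but not before a nasal consonant → unchanged [o].
/ɡ/ stays [ɡ].
/e/ — between /ɡ/ and /n/, before a nasal consonant — surfaces as [ẽ] (rule 2).
/n/ — not in any rule's target class → [n].
/u/ — between /n/ and /m/, before a nasal consonant — surfaces as [ũ] (rule 2).
/m/ — not in any rule's target class → [m].
Rule 2 applies to /e/ (between /m/ and /m/: before a nasal consonant) → [ẽ].
/m/ — not in any rule's target class → [m].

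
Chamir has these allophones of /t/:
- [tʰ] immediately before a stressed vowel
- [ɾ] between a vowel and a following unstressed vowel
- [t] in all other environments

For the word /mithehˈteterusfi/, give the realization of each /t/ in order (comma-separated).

Occurrence 1 (position 3): no conditioning environment matches → elsewhere allophone [t].
Occurrence 2 (position 7): immediately before a stressed vowel → [tʰ].
Occurrence 3 (position 9): between a vowel and an unstressed vowel → [ɾ].

[t], [tʰ], [ɾ]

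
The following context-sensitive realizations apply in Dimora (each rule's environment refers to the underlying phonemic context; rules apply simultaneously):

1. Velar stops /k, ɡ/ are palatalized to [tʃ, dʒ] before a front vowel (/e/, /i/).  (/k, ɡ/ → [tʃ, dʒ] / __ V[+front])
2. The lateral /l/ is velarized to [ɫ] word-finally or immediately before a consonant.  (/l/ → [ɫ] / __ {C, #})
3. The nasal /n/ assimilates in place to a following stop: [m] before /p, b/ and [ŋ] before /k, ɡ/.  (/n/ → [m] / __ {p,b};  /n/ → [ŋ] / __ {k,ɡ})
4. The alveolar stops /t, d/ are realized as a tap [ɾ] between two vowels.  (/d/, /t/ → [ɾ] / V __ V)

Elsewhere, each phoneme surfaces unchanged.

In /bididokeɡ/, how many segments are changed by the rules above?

3

Segments that undergo a rule: /d/ → [ɾ] (rule 4); /d/ → [ɾ] (rule 4); /k/ → [tʃ] (rule 1).
All other segments surface unchanged.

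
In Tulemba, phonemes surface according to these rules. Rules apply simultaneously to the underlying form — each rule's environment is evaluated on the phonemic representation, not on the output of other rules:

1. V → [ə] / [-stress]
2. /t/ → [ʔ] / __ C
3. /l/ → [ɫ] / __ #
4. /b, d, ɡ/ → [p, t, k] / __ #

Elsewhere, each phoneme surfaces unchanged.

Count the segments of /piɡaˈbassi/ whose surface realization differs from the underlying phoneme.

3

Segments that undergo a rule: /i/ → [ə] (rule 1); /a/ → [ə] (rule 1); /i/ → [ə] (rule 1).
All other segments surface unchanged.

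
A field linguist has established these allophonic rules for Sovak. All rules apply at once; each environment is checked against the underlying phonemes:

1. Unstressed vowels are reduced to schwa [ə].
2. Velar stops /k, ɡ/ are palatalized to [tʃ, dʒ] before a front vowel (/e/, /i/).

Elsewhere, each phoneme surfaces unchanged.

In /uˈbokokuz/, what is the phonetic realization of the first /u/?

/u/ meets the environment for rule 1 (in an unstressed syllable) → [ə].

[ə]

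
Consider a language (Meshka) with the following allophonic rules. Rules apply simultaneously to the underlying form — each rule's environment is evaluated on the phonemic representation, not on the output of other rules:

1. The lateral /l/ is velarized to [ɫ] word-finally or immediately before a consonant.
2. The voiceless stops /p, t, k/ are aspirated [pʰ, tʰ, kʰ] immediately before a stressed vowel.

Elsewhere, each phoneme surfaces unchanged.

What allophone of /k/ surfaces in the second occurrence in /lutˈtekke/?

/k/ (between /k/ and /e/): rule 2 targets it, but not immediately before a stressed vowel → unchanged [k].

[k]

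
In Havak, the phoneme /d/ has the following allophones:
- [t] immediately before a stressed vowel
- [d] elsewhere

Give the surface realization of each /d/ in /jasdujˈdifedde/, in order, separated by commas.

[d], [t], [d], [d]

Occurrence 1 (position 4): no conditioning environment matches → elsewhere allophone [d].
Occurrence 2 (position 7): immediately before a stressed vowel → [t].
Occurrence 3 (position 11): no conditioning environment matches → elsewhere allophone [d].
Occurrence 4 (position 12): no conditioning environment matches → elsewhere allophone [d].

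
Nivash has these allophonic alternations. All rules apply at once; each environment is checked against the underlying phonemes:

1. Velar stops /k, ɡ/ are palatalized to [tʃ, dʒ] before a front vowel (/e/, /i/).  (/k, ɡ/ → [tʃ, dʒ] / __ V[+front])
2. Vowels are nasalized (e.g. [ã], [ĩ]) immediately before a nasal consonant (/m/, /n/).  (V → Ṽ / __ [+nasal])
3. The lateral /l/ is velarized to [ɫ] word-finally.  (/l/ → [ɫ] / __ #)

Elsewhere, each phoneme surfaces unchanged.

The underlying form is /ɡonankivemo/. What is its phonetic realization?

[ɡõnãntʃivẽmo]

/ɡ/ (word-initial): rule 1 targets it, but not before a front vowel → unchanged [ɡ].
/o/ (between /ɡ/ and /n/): before a nasal consonant, so rule 2 applies → [õ].
/a/ — between /n/ and /n/, before a nasal consonant — surfaces as [ã] (rule 2).
Rule 1 applies to /k/ (between /n/ and /i/: before a front vowel) → [tʃ].
/i/ (between /k/ and /v/) is in the target of rule 2 but the environment (before a nasal consonant) is not met → [i].
/e/ (between /v/ and /m/) occurs before a nasal consonant → [ẽ] by rule 2.
/o/ — word-final; rule 2 does not apply here → [o].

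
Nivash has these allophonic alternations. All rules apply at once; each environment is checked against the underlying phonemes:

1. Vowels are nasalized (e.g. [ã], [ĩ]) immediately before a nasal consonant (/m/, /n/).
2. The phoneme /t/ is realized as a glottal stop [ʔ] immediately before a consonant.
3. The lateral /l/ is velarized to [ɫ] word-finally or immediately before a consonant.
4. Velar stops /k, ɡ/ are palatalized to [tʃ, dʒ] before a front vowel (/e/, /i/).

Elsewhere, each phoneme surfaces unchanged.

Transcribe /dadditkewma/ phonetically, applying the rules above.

/a/ (between /d/ and /d/) is in the target of rule 1 but the environment (before a nasal consonant) is not met → [a].
/i/ (between /d/ and /t/) is in the target of rule 1 but the environment (before a nasal consonant) is not met → [i].
/t/ (between /i/ and /k/): immediately before a consonant, so rule 2 applies → [ʔ].
/k/ (between /t/ and /e/): before a front vowel, so rule 4 applies → [tʃ].
/e/ (between /k/ and /w/) is in the target of rule 1 but the environment (before a nasal consonant) is not met → [e].
/a/ (word-final) is in the target of rule 1 but the environment (before a nasal consonant) is not met → [a].

[daddiʔtʃewma]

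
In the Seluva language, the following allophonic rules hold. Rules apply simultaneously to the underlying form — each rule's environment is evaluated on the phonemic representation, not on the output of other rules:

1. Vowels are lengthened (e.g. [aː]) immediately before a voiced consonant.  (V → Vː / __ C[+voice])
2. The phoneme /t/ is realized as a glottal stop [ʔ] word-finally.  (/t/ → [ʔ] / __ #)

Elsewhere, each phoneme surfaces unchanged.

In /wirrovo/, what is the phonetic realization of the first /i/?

/i/ (between /w/ and /r/): before a voiced consonant, so rule 1 applies → [iː].

[iː]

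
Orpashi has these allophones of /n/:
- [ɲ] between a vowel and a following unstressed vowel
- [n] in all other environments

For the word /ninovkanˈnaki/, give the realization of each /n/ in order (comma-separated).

Occurrence 1 (position 1): no conditioning environment matches → elsewhere allophone [n].
Occurrence 2 (position 3): between a vowel and a following unstressed vowel → [ɲ].
Occurrence 3 (position 8): no conditioning environment matches → elsewhere allophone [n].
Occurrence 4 (position 9): no conditioning environment matches → elsewhere allophone [n].

[n], [ɲ], [n], [n]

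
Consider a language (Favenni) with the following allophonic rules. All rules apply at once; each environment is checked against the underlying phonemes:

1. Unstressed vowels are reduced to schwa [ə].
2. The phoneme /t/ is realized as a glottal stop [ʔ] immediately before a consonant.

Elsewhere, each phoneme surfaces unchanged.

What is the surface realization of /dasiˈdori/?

[dəsəˈdorə]

/d/ stays [d].
/a/ (between /d/ and /s/) occurs in an unstressed syllable → [ə] by rule 1.
/s/ — not in any rule's target class → [s].
/i/ meets the environment for rule 1 (in an unstressed syllable) → [ə].
/d/ (between /i/ and /o/) is unaffected → [d].
/o/ — between /d/ and /r/; rule 1 does not apply here → [o].
/r/ (between /o/ and /i/) is unaffected → [r].
/i/ meets the environment for rule 1 (in an unstressed syllable) → [ə].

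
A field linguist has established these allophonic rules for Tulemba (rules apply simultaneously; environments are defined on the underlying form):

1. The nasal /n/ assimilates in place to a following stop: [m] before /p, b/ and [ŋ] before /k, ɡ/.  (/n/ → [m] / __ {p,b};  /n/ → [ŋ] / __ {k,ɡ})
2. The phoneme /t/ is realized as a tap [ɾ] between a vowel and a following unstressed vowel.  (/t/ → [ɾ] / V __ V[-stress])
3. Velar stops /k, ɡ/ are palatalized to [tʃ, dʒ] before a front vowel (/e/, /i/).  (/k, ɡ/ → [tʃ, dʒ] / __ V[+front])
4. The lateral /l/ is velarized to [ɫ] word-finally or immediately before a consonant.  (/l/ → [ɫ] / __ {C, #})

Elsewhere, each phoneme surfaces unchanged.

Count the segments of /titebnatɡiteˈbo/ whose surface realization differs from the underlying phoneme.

Segments that undergo a rule: /t/ → [ɾ] (rule 2); /ɡ/ → [dʒ] (rule 3); /t/ → [ɾ] (rule 2).
All other segments surface unchanged.

3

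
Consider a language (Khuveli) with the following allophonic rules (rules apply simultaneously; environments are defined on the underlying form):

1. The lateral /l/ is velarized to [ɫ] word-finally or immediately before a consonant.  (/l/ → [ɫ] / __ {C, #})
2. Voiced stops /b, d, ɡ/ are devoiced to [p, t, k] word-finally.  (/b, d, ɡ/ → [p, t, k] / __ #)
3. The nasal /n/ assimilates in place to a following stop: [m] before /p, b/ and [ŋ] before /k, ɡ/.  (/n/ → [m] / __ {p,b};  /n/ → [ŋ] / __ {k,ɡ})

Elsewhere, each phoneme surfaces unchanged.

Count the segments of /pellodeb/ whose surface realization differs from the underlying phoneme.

2

Segments that undergo a rule: /l/ → [ɫ] (rule 1); /b/ → [p] (rule 2).
All other segments surface unchanged.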